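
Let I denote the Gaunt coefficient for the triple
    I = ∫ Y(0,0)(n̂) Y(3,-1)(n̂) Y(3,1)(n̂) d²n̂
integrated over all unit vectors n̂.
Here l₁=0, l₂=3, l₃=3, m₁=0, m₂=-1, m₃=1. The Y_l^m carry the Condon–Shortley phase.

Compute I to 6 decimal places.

-0.282095

m-sum 0 ✓  L=6 even ✓  3≤3≤3 ✓
Π(2lᵢ+1) = 1×7×7 = 49
triangle coeff Δ(0,3,3) = 1/7
Σ_t [0,0]: t=0:+1/36 = 1/36
(3j)²=1/7 [(0 3 3; 0 0 0)], sign=-1
Σ_t [0,0]: t=0:+1/48 = 1/48
(3j)²=1/7 [(0 3 3; 0 -1 1)], sign=+1
⇒ 4πI² = 1/1
I = (-1)√(1/1/(4π)) = -0.28209479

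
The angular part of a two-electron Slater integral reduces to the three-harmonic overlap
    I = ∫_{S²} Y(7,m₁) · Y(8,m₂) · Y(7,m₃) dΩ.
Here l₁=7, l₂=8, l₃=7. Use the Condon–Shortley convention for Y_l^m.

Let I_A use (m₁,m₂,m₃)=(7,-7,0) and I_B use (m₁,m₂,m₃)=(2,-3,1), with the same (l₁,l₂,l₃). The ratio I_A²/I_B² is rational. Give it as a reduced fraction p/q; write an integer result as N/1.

3549/1100

Shared (l₁,l₂,l₃)=(7,8,7): N and (l;000)² cancel in I_A²/I_B².
A: Δ = 8!·6!·8!/23! = 1/22086194130; Racah Σ t=0..0: t=0:+1/146313216000 = 1/146313216000; ⇒ 3j(7 8 7; 7 -7 0)² = 91/14858, sgn -1
B: Δ = 8!·6!·8!/23! = 1/22086194130; Racah Σ t=0..5: t=0:+1/3483648000 t=1:−1/139345920 t=2:+1/37324800 t=3:−1/49766400 t=4:+1/348364800 t=5:−1/20901888000 = 11/4180377600; ⇒ 3j(7 8 7; 2 -3 1)² = 550/289731, sgn +1
I_A²/I_B² = (91/14858)/(550/289731) = 3549/1100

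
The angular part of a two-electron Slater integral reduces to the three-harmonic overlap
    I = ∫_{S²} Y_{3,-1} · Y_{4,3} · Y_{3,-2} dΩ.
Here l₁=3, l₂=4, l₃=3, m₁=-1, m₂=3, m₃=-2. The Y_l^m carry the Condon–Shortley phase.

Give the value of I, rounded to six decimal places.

m-sum 0 ✓  L=10 even ✓  1≤3≤7 ✓
Π(2lᵢ+1) = 7×9×7 = 441
triangle coeff Δ(3,4,3) = 1/34650
Σ_t [1,3]: t=1:−1/72 t=2:+1/16 t=3:−1/72 = 5/144
(3j)²=2/77 [(3 4 3; 0 0 0)], sign=-1
Σ_t [3,4]: t=3:−1/144 t=4:+1/288 = -1/288
(3j)²=1/99 [(3 4 3; -1 3 -2)], sign=+1
⇒ 4πI² = 14/121
I = (-1)√(14/121/(4π)) = -0.09595473

-0.095955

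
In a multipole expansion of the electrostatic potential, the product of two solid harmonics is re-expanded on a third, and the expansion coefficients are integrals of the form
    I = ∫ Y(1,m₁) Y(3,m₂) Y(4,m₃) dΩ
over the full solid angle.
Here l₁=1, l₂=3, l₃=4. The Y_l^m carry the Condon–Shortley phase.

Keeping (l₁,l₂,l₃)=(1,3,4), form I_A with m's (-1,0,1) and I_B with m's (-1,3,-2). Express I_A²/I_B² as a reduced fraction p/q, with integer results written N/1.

l's match ⇒ only the (l;m) 3-j factors differ between A and B.
A: triangle coeff Δ(1,3,4) = 1/252; Σ_t [0,0]: t=0:+1/72 = 1/72; (3j)²=5/126 [(1 3 4; -1 0 1)], sign=-1
B: triangle coeff Δ(1,3,4) = 1/252; Σ_t [0,0]: t=0:+1/1440 = 1/1440; (3j)²=1/252 [(1 3 4; -1 3 -2)], sign=+1
I_A²/I_B² = (5/126)/(1/252) = 10/1

10/1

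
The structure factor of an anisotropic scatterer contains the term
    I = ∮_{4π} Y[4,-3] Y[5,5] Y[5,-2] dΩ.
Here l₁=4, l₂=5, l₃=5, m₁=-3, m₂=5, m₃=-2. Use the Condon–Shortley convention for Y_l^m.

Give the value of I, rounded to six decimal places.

0.140629

m-sum 0 ✓  L=14 even ✓  1≤5≤9 ✓
Π(2lᵢ+1) = 9×11×11 = 1089
triangle coeff Δ(4,5,5) = 1/3153150
Σ_t [0,4]: t=0:+1/69120 t=1:−1/1728 t=2:+1/576 t=3:−1/1728 t=4:+1/69120 = 7/11520
(3j)²=2/143 [(4 5 5; 0 0 0)], sign=-1
Σ_t [4,4]: t=4:+1/103680 = 1/103680
(3j)²=7/429 [(4 5 5; -3 5 -2)], sign=-1
⇒ 4πI² = 42/169
I = (+1)√(42/169/(4π)) = 0.14062948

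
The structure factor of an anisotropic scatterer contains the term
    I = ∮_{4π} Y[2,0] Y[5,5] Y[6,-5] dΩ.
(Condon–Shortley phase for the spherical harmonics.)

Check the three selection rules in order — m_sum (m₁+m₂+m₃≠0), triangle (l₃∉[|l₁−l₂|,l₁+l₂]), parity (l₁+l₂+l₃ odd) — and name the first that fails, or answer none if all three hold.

parity

m₁+m₂+m₃ = 0 + 5 − 5 = 0  ✓
triangle: |2−5|=3 ≤ l₃=6 ≤ 2+5=7  ✓
parity: l₁+l₂+l₃ = 13 is odd  ✗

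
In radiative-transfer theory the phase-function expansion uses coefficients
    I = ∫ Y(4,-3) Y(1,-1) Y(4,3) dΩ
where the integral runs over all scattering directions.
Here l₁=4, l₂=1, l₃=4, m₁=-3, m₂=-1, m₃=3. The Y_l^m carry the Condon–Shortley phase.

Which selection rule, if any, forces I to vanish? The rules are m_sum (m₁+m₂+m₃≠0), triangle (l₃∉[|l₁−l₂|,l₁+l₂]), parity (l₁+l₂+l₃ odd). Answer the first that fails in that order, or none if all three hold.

Σmᵢ = -1  ✗
l₃∈[|l₁−l₂|,l₁+l₂]=[3,5], have l₃=4
Σlᵢ = 9 ⇒ odd

m_sum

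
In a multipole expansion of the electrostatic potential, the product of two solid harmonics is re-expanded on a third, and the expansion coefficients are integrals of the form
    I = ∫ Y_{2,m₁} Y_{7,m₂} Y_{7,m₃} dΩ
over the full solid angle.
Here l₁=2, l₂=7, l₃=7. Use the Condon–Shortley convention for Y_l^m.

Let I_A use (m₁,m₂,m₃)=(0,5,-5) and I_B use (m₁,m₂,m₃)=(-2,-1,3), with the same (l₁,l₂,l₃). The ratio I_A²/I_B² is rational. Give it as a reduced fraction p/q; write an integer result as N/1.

Shared (l₁,l₂,l₃)=(2,7,7): N and (l;000)² cancel in I_A²/I_B².
A: Δ = 2!·2!·12!/17! = 1/185640; Racah Σ t=0..2: t=0:+1/1916006400 t=1:−1/39916800 t=2:+1/29030400 = 19/1916006400; ⇒ 3j(2 7 7; 0 5 -5)² = 361/185640, sgn +1
B: Δ = 2!·2!·12!/17! = 1/185640; Racah Σ t=2..2: t=2:+1/3870720 = 1/3870720; ⇒ 3j(2 7 7; -2 -1 3)² = 135/6188, sgn +1
I_A²/I_B² = (361/185640)/(135/6188) = 361/4050

361/4050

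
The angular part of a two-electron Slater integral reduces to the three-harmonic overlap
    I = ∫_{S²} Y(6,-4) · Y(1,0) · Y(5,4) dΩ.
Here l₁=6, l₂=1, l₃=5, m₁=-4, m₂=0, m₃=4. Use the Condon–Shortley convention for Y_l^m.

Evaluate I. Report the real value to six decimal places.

0.182727

Checks pass: Σm=0; 12 even; l₃=5∈[5,7].
(2·6+1)(2·1+1)(2·5+1) = 429
Δ: 2! 10! 0! / 13! → 1/858
sum: t=1:−1/14400 = -1/14400
3j²(6 1 5; 0 0 0) = Δ·Π!·Σ² = 6/143  (sign +1)
sum: t=1:−1/362880 = -1/362880
3j²(6 1 5; -4 0 4) = Δ·Π!·Σ² = 10/429  (sign +1)
combine: 4πI² = 429·6/143·10/429 = 60/143
take √, sign +1: I = 0.18272698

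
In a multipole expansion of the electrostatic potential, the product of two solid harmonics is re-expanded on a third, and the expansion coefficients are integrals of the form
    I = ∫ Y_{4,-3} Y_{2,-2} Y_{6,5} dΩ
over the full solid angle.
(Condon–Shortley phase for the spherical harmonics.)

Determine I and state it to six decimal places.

Rules hold: Σm=0, L=12 even, 2≤6≤6.
N = 9·5·13 = 585
Δ = 0!·8!·4!/13! = 1/6435
Racah Σ t=0..0: t=0:+1/2304 = 1/2304
⇒ 3j(4 2 6; 0 0 0)² = 5/143, sgn +1
Racah Σ t=0..0: t=0:+1/120960 = 1/120960
⇒ 3j(4 2 6; -3 -2 5)² = 2/39, sgn -1
4πI² = N·(3j₀)²·(3jₘ)² = 150/143
I = -1·√(1.04895/4π) = -0.28891672

-0.288917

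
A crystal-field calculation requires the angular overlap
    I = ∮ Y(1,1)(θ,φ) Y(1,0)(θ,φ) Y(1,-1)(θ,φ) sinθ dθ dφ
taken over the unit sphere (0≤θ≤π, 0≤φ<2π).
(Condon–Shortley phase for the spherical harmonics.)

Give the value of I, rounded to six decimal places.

0.000000

Σlᵢ=3 odd — θ-integrand is odd under cosθ→−cosθ; I=0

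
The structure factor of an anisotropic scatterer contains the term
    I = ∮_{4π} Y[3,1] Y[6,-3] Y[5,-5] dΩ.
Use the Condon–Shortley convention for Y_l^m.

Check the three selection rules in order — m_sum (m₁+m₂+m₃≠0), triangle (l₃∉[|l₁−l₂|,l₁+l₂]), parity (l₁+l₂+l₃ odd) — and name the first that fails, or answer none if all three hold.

m_sum

Σmᵢ = -7  ✗
l₃∈[|l₁−l₂|,l₁+l₂]=[3,9], have l₃=5
Σlᵢ = 14 ⇒ even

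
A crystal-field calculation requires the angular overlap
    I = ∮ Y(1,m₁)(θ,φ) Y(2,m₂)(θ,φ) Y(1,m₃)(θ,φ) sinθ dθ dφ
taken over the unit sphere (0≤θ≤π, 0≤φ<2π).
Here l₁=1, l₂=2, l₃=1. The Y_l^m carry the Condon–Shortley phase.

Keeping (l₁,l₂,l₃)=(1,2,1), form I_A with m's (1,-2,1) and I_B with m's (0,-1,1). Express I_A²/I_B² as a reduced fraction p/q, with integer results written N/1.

2/1

l's match ⇒ only the (l;m) 3-j factors differ between A and B.
A: triangle coeff Δ(1,2,1) = 1/30; Σ_t [0,0]: t=0:+1/4 = 1/4; (3j)²=1/5 [(1 2 1; 1 -2 1)], sign=+1
B: triangle coeff Δ(1,2,1) = 1/30; Σ_t [1,1]: t=1:−1/2 = -1/2; (3j)²=1/10 [(1 2 1; 0 -1 1)], sign=-1
I_A²/I_B² = (1/5)/(1/10) = 2/1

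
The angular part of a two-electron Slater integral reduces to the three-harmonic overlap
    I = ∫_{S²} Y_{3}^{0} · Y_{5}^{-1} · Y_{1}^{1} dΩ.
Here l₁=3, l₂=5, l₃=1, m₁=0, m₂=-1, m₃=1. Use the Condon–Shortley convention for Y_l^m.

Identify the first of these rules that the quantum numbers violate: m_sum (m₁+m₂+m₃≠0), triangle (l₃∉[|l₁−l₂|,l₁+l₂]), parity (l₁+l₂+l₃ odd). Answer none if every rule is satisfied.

m₁+m₂+m₃ = 0 − 1 + 1 = 0  ✓
triangle: |3−5|=2 ≤ l₃=1 ≤ 3+5=8  ✗
parity: l₁+l₂+l₃ = 9 is odd

triangle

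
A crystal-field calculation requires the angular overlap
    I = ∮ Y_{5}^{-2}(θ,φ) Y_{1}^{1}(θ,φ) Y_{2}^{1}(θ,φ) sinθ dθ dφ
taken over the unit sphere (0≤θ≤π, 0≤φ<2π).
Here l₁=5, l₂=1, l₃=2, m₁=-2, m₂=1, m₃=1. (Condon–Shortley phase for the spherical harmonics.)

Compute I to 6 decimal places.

|5−1|≤2≤5+1 violated ⇒ I = 0

0.000000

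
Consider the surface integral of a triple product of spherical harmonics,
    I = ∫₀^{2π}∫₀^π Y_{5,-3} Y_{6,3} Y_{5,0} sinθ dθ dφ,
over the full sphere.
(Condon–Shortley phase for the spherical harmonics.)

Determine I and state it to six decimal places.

0.132857

Checks pass: Σm=0; 16 even; l₃=5∈[1,11].
(2·5+1)(2·6+1)(2·5+1) = 1573
Δ: 6! 4! 6! / 17! → 1/28588560
sum: t=1:−1/345600 t=2:+1/13824 t=3:−1/5184 t=4:+1/13824 t=5:−1/345600 = -7/129600
3j²(5 6 5; 0 0 0) = Δ·Π!·Σ² = 80/7293  (sign +1)
sum: t=4:+1/138240 t=5:−1/34560 t=6:+1/103680 = -1/82944
3j²(5 6 5; -3 3 0) = Δ·Π!·Σ² = 125/9724  (sign +1)
combine: 4πI² = 1573·80/7293·125/9724 = 2500/11271
take √, sign +1: I = 0.13285682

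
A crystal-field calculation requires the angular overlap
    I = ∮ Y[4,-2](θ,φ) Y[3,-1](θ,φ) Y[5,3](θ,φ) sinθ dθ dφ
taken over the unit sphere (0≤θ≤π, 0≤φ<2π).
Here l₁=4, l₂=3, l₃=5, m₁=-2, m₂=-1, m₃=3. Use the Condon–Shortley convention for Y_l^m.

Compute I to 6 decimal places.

Rules hold: Σm=0, L=12 even, 1≤5≤7.
N = 9·7·11 = 693
Δ = 2!·6!·4!/13! = 1/180180
Racah Σ t=0..2: t=0:+1/576 t=1:−1/144 t=2:+1/576 = -1/288
⇒ 3j(4 3 5; 0 0 0)² = 20/1001, sgn +1
Racah Σ t=0..2: t=0:+1/5760 t=1:−1/720 t=2:+1/2304 = -1/1280
⇒ 3j(4 3 5; -2 -1 3)² = 27/1430, sgn -1
4πI² = N·(3j₀)²·(3jₘ)² = 486/1859
I = -1·√(0.261431/4π) = -0.14423595

-0.144236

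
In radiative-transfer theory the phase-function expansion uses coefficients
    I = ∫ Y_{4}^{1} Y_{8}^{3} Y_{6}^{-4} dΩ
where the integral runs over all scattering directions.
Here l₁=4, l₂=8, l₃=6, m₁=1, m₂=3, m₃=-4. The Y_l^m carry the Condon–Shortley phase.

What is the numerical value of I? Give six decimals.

Rules hold: Σm=0, L=18 even, 4≤6≤12.
N = 9·17·13 = 1989
Δ = 6!·2!·10!/19! = 1/23279256
Racah Σ t=2..4: t=2:+1/1658880 t=3:−1/518400 t=4:+1/1658880 = -1/1382400
⇒ 3j(4 8 6; 0 0 0)² = 504/46189, sgn -1
Racah Σ t=1..3: t=1:−1/870912000 t=2:+1/17418240 t=3:−1/5806080 = -101/870912000
⇒ 3j(4 8 6; 1 3 -4)² = 10201/705432, sgn -1
4πI² = N·(3j₀)²·(3jₘ)² = 275427/877591
I = +1·√(0.313844/4π) = 0.15803462

0.158035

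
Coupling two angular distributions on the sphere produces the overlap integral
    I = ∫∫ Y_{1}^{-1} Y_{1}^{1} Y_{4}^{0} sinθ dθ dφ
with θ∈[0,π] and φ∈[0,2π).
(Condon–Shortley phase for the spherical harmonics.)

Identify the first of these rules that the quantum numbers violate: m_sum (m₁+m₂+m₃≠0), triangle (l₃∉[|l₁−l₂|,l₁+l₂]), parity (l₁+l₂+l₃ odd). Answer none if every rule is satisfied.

azimuthal sum: -1 + 1 + 0 = 0  ✓
0 ≤ 4 ≤ 2 (triangle on l)  ✗
L = 1 + 1 + 4 = 6 (even)

triangle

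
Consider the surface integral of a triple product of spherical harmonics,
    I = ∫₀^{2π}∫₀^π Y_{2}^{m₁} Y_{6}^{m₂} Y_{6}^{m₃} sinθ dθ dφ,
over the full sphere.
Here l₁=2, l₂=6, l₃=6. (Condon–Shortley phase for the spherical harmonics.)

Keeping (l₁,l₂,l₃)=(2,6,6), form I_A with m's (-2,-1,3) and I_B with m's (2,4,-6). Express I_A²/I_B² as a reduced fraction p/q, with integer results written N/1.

l's match ⇒ only the (l;m) 3-j factors differ between A and B.
A: triangle coeff Δ(2,6,6) = 1/90090; Σ_t [2,2]: t=2:+1/120960 = 1/120960; (3j)²=24/1001 [(2 6 6; -2 -1 3)], sign=-1
B: triangle coeff Δ(2,6,6) = 1/90090; Σ_t [0,0]: t=0:+1/14515200 = 1/14515200; (3j)²=2/455 [(2 6 6; 2 4 -6)], sign=+1
I_A²/I_B² = (24/1001)/(2/455) = 60/11

60/11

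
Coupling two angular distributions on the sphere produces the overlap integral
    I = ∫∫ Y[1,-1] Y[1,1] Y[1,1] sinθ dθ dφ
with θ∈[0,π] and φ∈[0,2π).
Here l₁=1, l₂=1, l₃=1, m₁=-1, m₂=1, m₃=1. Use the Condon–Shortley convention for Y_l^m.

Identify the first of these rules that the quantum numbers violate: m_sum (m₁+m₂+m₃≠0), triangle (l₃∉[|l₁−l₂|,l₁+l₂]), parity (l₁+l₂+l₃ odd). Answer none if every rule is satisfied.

azimuthal sum: -1 + 1 + 1 = 1  ✗
0 ≤ 1 ≤ 2 (triangle on l)
L = 1 + 1 + 1 = 3 (odd)

m_sum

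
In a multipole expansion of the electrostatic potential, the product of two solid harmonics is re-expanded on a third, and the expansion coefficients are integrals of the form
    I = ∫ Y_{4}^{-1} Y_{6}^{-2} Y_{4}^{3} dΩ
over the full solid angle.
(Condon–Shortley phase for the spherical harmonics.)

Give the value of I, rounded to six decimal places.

Checks pass: Σm=0; 14 even; l₃=4∈[2,10].
(2·4+1)(2·6+1)(2·4+1) = 1053
Δ: 6! 2! 6! / 15! → 1/1261260
sum: t=2:+1/4608 t=3:−1/1296 t=4:+1/4608 = -7/20736
3j²(4 6 4; 0 0 0) = Δ·Π!·Σ² = 20/1287  (sign -1)
sum: t=3:−1/8640 t=4:+1/34560 = -1/11520
3j²(4 6 4; -1 -2 3) = Δ·Π!·Σ² = 3/143  (sign +1)
combine: 4πI² = 1053·20/1287·3/143 = 540/1573
take √, sign -1: I = -0.16528277

-0.165283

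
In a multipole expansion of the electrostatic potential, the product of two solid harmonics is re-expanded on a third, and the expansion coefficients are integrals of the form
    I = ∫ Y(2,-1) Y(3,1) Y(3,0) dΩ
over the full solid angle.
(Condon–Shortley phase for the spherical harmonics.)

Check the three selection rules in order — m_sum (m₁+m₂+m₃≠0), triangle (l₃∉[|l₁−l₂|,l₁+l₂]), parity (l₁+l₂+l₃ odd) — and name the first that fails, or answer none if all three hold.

none

Σmᵢ = 0  ✓
l₃∈[|l₁−l₂|,l₁+l₂]=[1,5], have l₃=3  ✓
Σlᵢ = 8 ⇒ even  ✓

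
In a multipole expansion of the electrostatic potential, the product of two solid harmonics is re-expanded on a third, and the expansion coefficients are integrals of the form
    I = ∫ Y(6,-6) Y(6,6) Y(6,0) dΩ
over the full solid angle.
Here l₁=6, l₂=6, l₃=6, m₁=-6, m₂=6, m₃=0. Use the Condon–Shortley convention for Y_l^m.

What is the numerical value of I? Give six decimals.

-0.062979

Checks pass: Σm=0; 18 even; l₃=6∈[0,12].
(2·6+1)(2·6+1)(2·6+1) = 2197
Δ: 6! 6! 6! / 19! → 1/325909584
sum: t=0:+1/373248000 t=1:−1/1728000 t=2:+1/110592 t=3:−1/46656 t=4:+1/110592 t=5:−1/1728000 t=6:+1/373248000 = -7/1555200
3j²(6 6 6; 0 0 0) = Δ·Π!·Σ² = 400/46189  (sign -1)
sum: t=6:+1/373248000 = 1/373248000
3j²(6 6 6; -6 6 0) = Δ·Π!·Σ² = 11/4199  (sign +1)
combine: 4πI² = 2197·400/46189·11/4199 = 5200/104329
take √, sign -1: I = -0.06297878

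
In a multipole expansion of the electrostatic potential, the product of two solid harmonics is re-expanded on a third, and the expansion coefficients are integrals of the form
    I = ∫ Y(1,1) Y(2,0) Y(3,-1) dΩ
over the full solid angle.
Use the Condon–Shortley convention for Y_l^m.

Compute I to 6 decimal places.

Rules hold: Σm=0, L=6 even, 1≤3≤3.
N = 3·5·7 = 105
Δ = 0!·2!·4!/7! = 1/105
Racah Σ t=0..0: t=0:+1/4 = 1/4
⇒ 3j(1 2 3; 0 0 0)² = 3/35, sgn -1
Racah Σ t=0..0: t=0:+1/8 = 1/8
⇒ 3j(1 2 3; 1 0 -1)² = 2/35, sgn +1
4πI² = N·(3j₀)²·(3jₘ)² = 18/35
I = -1·√(0.514286/4π) = -0.20230066

-0.202301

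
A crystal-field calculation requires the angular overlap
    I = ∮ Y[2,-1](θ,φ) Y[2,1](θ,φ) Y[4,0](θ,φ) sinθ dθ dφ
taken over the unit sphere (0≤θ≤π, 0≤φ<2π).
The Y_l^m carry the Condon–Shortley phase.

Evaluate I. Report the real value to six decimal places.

Rules hold: Σm=0, L=8 even, 0≤4≤4.
N = 5·5·9 = 225
Δ = 0!·4!·4!/9! = 1/630
Racah Σ t=0..0: t=0:+1/16 = 1/16
⇒ 3j(2 2 4; 0 0 0)² = 2/35, sgn +1
Racah Σ t=0..0: t=0:+1/36 = 1/36
⇒ 3j(2 2 4; -1 1 0)² = 8/315, sgn +1
4πI² = N·(3j₀)²·(3jₘ)² = 16/49
I = +1·√(0.326531/4π) = 0.16119702

0.161197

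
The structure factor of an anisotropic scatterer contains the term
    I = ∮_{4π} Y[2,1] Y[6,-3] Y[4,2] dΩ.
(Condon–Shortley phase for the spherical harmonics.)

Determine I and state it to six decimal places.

Checks pass: Σm=0; 12 even; l₃=4∈[4,8].
(2·2+1)(2·6+1)(2·4+1) = 585
Δ: 4! 0! 8! / 13! → 1/6435
sum: t=2:+1/2304 = 1/2304
3j²(2 6 4; 0 0 0) = Δ·Π!·Σ² = 5/143  (sign +1)
sum: t=1:−1/8640 = -1/8640
3j²(2 6 4; 1 -3 2) = Δ·Π!·Σ² = 28/715  (sign -1)
combine: 4πI² = 585·5/143·28/715 = 1260/1573
take √, sign -1: I = -0.25247360

-0.252474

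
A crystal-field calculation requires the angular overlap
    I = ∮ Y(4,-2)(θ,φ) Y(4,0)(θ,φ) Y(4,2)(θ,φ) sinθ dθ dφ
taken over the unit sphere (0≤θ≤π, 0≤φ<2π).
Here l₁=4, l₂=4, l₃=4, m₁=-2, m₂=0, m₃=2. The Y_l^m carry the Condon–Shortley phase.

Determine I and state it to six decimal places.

-0.083698

m-sum 0 ✓  L=12 even ✓  0≤4≤8 ✓
Π(2lᵢ+1) = 9×9×9 = 729
triangle coeff Δ(4,4,4) = 1/450450
Σ_t [0,4]: t=0:+1/13824 t=1:−1/216 t=2:+1/64 t=3:−1/216 t=4:+1/13824 = 5/768
(3j)²=18/1001 [(4 4 4; 0 0 0)], sign=+1
Σ_t [2,4]: t=2:+1/384 t=3:−1/216 t=4:+1/2304 = -11/6912
(3j)²=11/1638 [(4 4 4; -2 0 2)], sign=-1
⇒ 4πI² = 729/8281
I = (-1)√(729/8281/(4π)) = -0.08369845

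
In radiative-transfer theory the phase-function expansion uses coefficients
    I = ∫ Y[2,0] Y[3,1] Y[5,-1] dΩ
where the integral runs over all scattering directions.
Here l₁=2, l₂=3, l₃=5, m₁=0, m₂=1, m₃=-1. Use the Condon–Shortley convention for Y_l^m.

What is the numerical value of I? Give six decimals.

Checks pass: Σm=0; 10 even; l₃=5∈[1,5].
(2·2+1)(2·3+1)(2·5+1) = 385
Δ: 0! 4! 6! / 11! → 1/2310
sum: t=0:+1/144 = 1/144
3j²(2 3 5; 0 0 0) = Δ·Π!·Σ² = 10/231  (sign -1)
sum: t=0:+1/192 = 1/192
3j²(2 3 5; 0 1 -1) = Δ·Π!·Σ² = 3/77  (sign +1)
combine: 4πI² = 385·10/231·3/77 = 50/77
take √, sign -1: I = -0.22731846

-0.227318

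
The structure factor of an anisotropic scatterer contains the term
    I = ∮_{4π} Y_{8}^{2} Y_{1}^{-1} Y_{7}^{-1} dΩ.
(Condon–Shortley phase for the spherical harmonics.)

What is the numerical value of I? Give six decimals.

Rules hold: Σm=0, L=16 even, 7≤7≤9.
N = 17·3·15 = 765
Δ = 2!·14!·0!/17! = 1/2040
Racah Σ t=1..1: t=1:−1/25401600 = -1/25401600
⇒ 3j(8 1 7; 0 0 0)² = 8/255, sgn +1
Racah Σ t=0..0: t=0:+1/58060800 = 1/58060800
⇒ 3j(8 1 7; 2 -1 -1)² = 3/136, sgn +1
4πI² = N·(3j₀)²·(3jₘ)² = 9/17
I = +1·√(0.529412/4π) = 0.20525411

0.205254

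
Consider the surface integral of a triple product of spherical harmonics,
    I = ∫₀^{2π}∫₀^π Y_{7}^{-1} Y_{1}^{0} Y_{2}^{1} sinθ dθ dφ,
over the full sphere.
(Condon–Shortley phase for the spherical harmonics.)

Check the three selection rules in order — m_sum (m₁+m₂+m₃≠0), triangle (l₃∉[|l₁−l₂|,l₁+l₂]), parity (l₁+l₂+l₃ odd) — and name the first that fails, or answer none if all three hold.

triangle

Σmᵢ = 0  ✓
l₃∈[|l₁−l₂|,l₁+l₂]=[6,8], have l₃=2  ✗
Σlᵢ = 10 ⇒ even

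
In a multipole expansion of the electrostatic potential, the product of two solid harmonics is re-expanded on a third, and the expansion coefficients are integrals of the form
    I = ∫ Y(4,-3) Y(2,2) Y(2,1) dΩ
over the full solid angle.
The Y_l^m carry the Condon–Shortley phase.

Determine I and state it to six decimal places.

m-sum 0 ✓  L=8 even ✓  2≤2≤6 ✓
Π(2lᵢ+1) = 9×5×5 = 225
triangle coeff Δ(4,2,2) = 1/630
Σ_t [2,2]: t=2:+1/16 = 1/16
(3j)²=2/35 [(4 2 2; 0 0 0)], sign=+1
Σ_t [4,4]: t=4:+1/144 = 1/144
(3j)²=1/18 [(4 2 2; -3 2 1)], sign=-1
⇒ 4πI² = 5/7
I = (-1)√(5/7/(4π)) = -0.23841361

-0.238414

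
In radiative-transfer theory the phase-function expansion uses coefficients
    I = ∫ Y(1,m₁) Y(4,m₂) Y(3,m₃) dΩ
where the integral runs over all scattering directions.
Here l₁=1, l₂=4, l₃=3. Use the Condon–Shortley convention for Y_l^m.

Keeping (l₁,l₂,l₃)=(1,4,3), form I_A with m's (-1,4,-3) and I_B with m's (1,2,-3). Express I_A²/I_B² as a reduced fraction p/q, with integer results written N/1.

28/1

Same 1,4,3: normalisation and zero-m 3j drop out of the ratio.
A: Δ: 2! 0! 6! / 9! → 1/252; sum: t=2:+1/1440 = 1/1440; 3j²(1 4 3; -1 4 -3) = Δ·Π!·Σ² = 1/9  (sign +1)
B: Δ: 2! 0! 6! / 9! → 1/252; sum: t=0:+1/1440 = 1/1440; 3j²(1 4 3; 1 2 -3) = Δ·Π!·Σ² = 1/252  (sign +1)
I_A²/I_B² = (1/9)/(1/252) = 28/1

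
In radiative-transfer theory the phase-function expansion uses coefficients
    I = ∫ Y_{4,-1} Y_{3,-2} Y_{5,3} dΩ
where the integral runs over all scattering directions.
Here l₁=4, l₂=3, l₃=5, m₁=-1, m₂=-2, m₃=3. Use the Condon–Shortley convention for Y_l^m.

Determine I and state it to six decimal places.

-0.035836

Checks pass: Σm=0; 12 even; l₃=5∈[1,7].
(2·4+1)(2·3+1)(2·5+1) = 693
Δ: 2! 6! 4! / 13! → 1/180180
sum: t=0:+1/576 t=1:−1/144 t=2:+1/576 = -1/288
3j²(4 3 5; 0 0 0) = Δ·Π!·Σ² = 20/1001  (sign +1)
sum: t=0:+1/1440 t=1:−1/1152 = -1/5760
3j²(4 3 5; -1 -2 3) = Δ·Π!·Σ² = 1/858  (sign -1)
combine: 4πI² = 693·20/1001·1/858 = 30/1859
take √, sign -1: I = -0.03583571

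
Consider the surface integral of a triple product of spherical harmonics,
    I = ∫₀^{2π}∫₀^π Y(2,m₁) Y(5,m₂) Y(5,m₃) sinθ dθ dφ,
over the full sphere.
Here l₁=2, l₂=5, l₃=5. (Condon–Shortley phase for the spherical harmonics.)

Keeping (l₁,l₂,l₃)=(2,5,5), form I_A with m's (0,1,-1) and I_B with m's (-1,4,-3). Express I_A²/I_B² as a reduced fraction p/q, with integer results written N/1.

27/49

l's match ⇒ only the (l;m) 3-j factors differ between A and B.
A: triangle coeff Δ(2,5,5) = 1/38610; Σ_t [0,2]: t=0:+1/5760 t=1:−1/720 t=2:+1/2304 = -1/1280; (3j)²=27/1430 [(2 5 5; 0 1 -1)], sign=-1
B: triangle coeff Δ(2,5,5) = 1/38610; Σ_t [1,2]: t=1:−1/80640 t=2:+1/10080 = 1/11520; (3j)²=49/1430 [(2 5 5; -1 4 -3)], sign=+1
I_A²/I_B² = (27/1430)/(49/1430) = 27/49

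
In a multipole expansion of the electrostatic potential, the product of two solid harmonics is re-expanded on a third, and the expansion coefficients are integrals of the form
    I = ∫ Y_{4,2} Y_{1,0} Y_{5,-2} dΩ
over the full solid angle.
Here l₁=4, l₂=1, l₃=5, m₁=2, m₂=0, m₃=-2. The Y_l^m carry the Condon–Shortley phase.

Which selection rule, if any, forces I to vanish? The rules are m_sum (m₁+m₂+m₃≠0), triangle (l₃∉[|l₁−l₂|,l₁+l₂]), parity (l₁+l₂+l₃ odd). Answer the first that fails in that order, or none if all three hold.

m₁+m₂+m₃ = 2 + 0 − 2 = 0  ✓
triangle: |4−1|=3 ≤ l₃=5 ≤ 4+1=5  ✓
parity: l₁+l₂+l₃ = 10 is even  ✓

none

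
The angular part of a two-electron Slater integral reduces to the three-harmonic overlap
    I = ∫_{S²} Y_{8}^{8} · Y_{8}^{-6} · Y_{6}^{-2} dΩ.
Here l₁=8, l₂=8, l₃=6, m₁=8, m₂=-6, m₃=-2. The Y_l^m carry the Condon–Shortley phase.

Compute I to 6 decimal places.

-0.174172

Rules hold: Σm=0, L=22 even, 0≤6≤16.
N = 17·17·13 = 3757
Δ = 10!·6!·6!/23! = 1/13742520792
Racah Σ t=2..8: t=2:+1/41803776000 t=3:−1/435456000 t=4:+1/39813120 t=5:−1/18662400 t=6:+1/39813120 t=7:−1/435456000 t=8:+1/41803776000 = -11/1393459200
⇒ 3j(8 8 6; 0 0 0)² = 600/96577, sgn -1
Racah Σ t=0..0: t=0:+1/125411328000 = 1/125411328000
⇒ 3j(8 8 6; 8 -6 -2)² = 364/22287, sgn +1
4πI² = N·(3j₀)²·(3jₘ)² = 72800/190969
I = -1·√(0.381214/4π) = -0.17417239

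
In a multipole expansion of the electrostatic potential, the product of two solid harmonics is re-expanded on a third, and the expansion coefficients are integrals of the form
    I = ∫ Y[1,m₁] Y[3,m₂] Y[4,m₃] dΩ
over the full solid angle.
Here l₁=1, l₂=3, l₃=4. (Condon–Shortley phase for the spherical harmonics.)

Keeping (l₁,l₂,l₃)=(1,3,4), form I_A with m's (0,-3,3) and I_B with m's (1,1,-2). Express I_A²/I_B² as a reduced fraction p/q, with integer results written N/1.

7/15

Shared (l₁,l₂,l₃)=(1,3,4): N and (l;000)² cancel in I_A²/I_B².
A: Δ = 0!·2!·6!/9! = 1/252; Racah Σ t=0..0: t=0:+1/720 = 1/720; ⇒ 3j(1 3 4; 0 -3 3)² = 1/36, sgn -1
B: Δ = 0!·2!·6!/9! = 1/252; Racah Σ t=0..0: t=0:+1/96 = 1/96; ⇒ 3j(1 3 4; 1 1 -2)² = 5/84, sgn +1
I_A²/I_B² = (1/36)/(5/84) = 7/15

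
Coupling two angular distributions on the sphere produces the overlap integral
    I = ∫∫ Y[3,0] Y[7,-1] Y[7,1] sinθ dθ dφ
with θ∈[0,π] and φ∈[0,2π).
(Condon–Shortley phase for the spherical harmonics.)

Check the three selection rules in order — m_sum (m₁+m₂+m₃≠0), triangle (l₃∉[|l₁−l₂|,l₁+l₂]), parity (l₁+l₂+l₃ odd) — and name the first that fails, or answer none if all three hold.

Σmᵢ = 0  ✓
l₃∈[|l₁−l₂|,l₁+l₂]=[4,10], have l₃=7  ✓
Σlᵢ = 17 ⇒ odd  ✗

parity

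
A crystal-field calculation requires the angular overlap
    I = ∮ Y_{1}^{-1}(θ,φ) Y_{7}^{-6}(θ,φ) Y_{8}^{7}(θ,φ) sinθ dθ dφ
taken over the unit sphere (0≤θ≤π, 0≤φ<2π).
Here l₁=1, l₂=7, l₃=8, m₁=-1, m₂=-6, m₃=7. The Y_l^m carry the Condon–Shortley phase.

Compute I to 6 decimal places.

-0.313531

Checks pass: Σm=0; 16 even; l₃=8∈[6,8].
(2·1+1)(2·7+1)(2·8+1) = 765
Δ: 0! 2! 14! / 17! → 1/2040
sum: t=0:+1/25401600 = 1/25401600
3j²(1 7 8; 0 0 0) = Δ·Π!·Σ² = 8/255  (sign +1)
sum: t=0:+1/12454041600 = 1/12454041600
3j²(1 7 8; -1 -6 7) = Δ·Π!·Σ² = 7/136  (sign -1)
combine: 4πI² = 765·8/255·7/136 = 21/17
take √, sign -1: I = -0.31353083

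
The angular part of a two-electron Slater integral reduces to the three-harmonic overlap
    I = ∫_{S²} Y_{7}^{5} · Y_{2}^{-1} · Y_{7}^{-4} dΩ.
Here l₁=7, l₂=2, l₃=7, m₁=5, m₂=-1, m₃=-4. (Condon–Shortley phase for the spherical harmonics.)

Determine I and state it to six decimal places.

Rules hold: Σm=0, L=16 even, 5≤7≤9.
N = 15·5·15 = 1125
Δ = 2!·12!·2!/17! = 1/185640
Racah Σ t=0..2: t=0:+1/2419200 t=1:−1/518400 t=2:+1/2419200 = -1/907200
⇒ 3j(7 2 7; 0 0 0)² = 56/3315, sgn +1
Racah Σ t=0..1: t=0:+1/14515200 t=1:−1/79833600 = 1/17740800
⇒ 3j(7 2 7; 5 -1 -4)² = 729/30940, sgn -1
4πI² = N·(3j₀)²·(3jₘ)² = 21870/48841
I = -1·√(0.44778/4π) = -0.18876748

-0.188767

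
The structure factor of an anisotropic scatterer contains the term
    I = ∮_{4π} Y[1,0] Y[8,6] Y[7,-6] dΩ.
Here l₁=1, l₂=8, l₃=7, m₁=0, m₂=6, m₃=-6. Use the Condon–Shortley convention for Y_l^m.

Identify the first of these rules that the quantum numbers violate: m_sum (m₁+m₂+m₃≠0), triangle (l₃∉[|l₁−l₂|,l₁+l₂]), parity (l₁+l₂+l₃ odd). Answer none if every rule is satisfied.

none

m₁+m₂+m₃ = 0 + 6 − 6 = 0  ✓
triangle: |1−8|=7 ≤ l₃=7 ≤ 1+8=9  ✓
parity: l₁+l₂+l₃ = 16 is even  ✓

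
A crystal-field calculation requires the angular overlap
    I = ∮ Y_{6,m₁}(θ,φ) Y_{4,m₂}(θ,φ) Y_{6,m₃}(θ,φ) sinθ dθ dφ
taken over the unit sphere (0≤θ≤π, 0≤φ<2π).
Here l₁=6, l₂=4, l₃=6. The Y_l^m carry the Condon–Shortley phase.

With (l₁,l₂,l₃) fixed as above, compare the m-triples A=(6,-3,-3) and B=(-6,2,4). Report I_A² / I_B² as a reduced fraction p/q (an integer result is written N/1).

Same 6,4,6: normalisation and zero-m 3j drop out of the ratio.
A: Δ: 4! 8! 4! / 17! → 1/15315300; sum: t=0:+1/5806080 = 1/5806080; 3j²(6 4 6; 6 -3 -3) = Δ·Π!·Σ² = 9/884  (sign -1)
B: Δ: 4! 8! 4! / 17! → 1/15315300; sum: t=4:+1/3870720 = 1/3870720; 3j²(6 4 6; -6 2 4) = Δ·Π!·Σ² = 135/6188  (sign +1)
I_A²/I_B² = (9/884)/(135/6188) = 7/15

7/15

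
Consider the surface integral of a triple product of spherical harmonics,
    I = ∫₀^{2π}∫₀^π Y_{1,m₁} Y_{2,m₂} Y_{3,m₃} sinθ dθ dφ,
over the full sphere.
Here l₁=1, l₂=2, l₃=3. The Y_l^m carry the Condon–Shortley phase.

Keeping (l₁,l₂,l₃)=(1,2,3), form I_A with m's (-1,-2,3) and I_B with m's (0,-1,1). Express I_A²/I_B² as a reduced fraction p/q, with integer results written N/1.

Shared (l₁,l₂,l₃)=(1,2,3): N and (l;000)² cancel in I_A²/I_B².
A: Δ = 0!·2!·4!/7! = 1/105; Racah Σ t=0..0: t=0:+1/48 = 1/48; ⇒ 3j(1 2 3; -1 -2 3)² = 1/7, sgn +1
B: Δ = 0!·2!·4!/7! = 1/105; Racah Σ t=0..0: t=0:+1/6 = 1/6; ⇒ 3j(1 2 3; 0 -1 1)² = 8/105, sgn +1
I_A²/I_B² = (1/7)/(8/105) = 15/8

15/8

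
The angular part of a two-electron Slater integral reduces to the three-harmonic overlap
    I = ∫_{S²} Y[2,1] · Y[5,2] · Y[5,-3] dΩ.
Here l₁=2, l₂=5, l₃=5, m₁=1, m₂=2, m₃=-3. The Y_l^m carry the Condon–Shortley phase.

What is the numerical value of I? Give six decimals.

-0.161739

Checks pass: Σm=0; 12 even; l₃=5∈[3,7].
(2·2+1)(2·5+1)(2·5+1) = 605
Δ: 2! 2! 8! / 13! → 1/38610
sum: t=0:+1/2880 t=1:−1/576 t=2:+1/2880 = -1/960
3j²(2 5 5; 0 0 0) = Δ·Π!·Σ² = 10/429  (sign +1)
sum: t=0:+1/10080 t=1:−1/2880 = -1/4032
3j²(2 5 5; 1 2 -3) = Δ·Π!·Σ² = 10/429  (sign -1)
combine: 4πI² = 605·10/429·10/429 = 500/1521
take √, sign -1: I = -0.16173926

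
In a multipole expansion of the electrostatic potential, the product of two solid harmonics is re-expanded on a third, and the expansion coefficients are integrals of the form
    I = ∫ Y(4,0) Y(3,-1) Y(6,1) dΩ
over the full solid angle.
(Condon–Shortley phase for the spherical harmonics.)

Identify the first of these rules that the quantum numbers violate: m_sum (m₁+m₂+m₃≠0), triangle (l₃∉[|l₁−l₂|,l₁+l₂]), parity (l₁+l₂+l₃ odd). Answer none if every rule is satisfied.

m₁+m₂+m₃ = 0 − 1 + 1 = 0  ✓
triangle: |4−3|=1 ≤ l₃=6 ≤ 4+3=7  ✓
parity: l₁+l₂+l₃ = 13 is odd  ✗

parity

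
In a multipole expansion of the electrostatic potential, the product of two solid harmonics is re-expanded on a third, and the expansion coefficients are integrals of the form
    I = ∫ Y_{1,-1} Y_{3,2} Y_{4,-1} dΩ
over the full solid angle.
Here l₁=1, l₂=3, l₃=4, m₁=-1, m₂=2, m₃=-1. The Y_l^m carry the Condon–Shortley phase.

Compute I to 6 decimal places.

-0.106622

m-sum 0 ✓  L=8 even ✓  2≤4≤4 ✓
Π(2lᵢ+1) = 3×7×9 = 189
triangle coeff Δ(1,3,4) = 1/252
Σ_t [0,0]: t=0:+1/36 = 1/36
(3j)²=4/63 [(1 3 4; 0 0 0)], sign=+1
Σ_t [0,0]: t=0:+1/240 = 1/240
(3j)²=1/84 [(1 3 4; -1 2 -1)], sign=-1
⇒ 4πI² = 1/7
I = (-1)√(1/7/(4π)) = -0.10662181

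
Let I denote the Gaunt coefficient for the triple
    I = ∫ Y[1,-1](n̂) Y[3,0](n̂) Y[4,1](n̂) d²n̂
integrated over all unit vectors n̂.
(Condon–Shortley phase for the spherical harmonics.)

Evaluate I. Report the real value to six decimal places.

m-sum 0 ✓  L=8 even ✓  2≤4≤4 ✓
Π(2lᵢ+1) = 3×7×9 = 189
triangle coeff Δ(1,3,4) = 1/252
Σ_t [0,0]: t=0:+1/36 = 1/36
(3j)²=4/63 [(1 3 4; 0 0 0)], sign=+1
Σ_t [0,0]: t=0:+1/72 = 1/72
(3j)²=5/126 [(1 3 4; -1 0 1)], sign=-1
⇒ 4πI² = 10/21
I = (-1)√(10/21/(4π)) = -0.19466390

-0.194664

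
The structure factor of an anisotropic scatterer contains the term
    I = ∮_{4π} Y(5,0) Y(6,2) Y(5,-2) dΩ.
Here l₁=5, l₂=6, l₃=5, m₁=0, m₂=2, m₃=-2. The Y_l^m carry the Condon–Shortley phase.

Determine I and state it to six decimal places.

-0.043391

m-sum 0 ✓  L=16 even ✓  1≤5≤11 ✓
Π(2lᵢ+1) = 11×13×11 = 1573
triangle coeff Δ(5,6,5) = 1/28588560
Σ_t [1,5]: t=1:−1/345600 t=2:+1/13824 t=3:−1/5184 t=4:+1/13824 t=5:−1/345600 = -7/129600
(3j)²=80/7293 [(5 6 5; 0 0 0)], sign=+1
Σ_t [2,5]: t=2:+1/207360 t=3:−1/17280 t=4:+1/13824 t=5:−1/103680 = 1/103680
(3j)²=10/7293 [(5 6 5; 0 2 -2)], sign=-1
⇒ 4πI² = 800/33813
I = (-1)√(800/33813/(4π)) = -0.04339086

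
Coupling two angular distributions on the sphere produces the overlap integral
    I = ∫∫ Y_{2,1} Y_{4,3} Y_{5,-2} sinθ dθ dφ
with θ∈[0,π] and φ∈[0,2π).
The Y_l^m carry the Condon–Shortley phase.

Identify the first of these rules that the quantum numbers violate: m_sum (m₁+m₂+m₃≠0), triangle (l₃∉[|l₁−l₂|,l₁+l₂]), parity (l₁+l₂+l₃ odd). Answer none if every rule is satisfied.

azimuthal sum: 1 + 3 − 2 = 2  ✗
2 ≤ 5 ≤ 6 (triangle on l)
L = 2 + 4 + 5 = 11 (odd)

m_sum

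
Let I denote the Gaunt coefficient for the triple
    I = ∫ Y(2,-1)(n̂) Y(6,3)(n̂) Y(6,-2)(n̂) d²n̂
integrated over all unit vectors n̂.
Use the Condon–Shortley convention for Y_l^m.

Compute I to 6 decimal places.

-0.140463

m-sum 0 ✓  L=14 even ✓  4≤6≤8 ✓
Π(2lᵢ+1) = 5×13×13 = 845
triangle coeff Δ(2,6,6) = 1/90090
Σ_t [0,2]: t=0:+1/69120 t=1:−1/14400 t=2:+1/69120 = -7/172800
(3j)²=14/715 [(2 6 6; 0 0 0)], sign=-1
Σ_t [1,2]: t=1:−1/161280 t=2:+1/60480 = 1/96768
(3j)²=15/1001 [(2 6 6; -1 3 -2)], sign=+1
⇒ 4πI² = 30/121
I = (-1)√(30/121/(4π)) = -0.14046335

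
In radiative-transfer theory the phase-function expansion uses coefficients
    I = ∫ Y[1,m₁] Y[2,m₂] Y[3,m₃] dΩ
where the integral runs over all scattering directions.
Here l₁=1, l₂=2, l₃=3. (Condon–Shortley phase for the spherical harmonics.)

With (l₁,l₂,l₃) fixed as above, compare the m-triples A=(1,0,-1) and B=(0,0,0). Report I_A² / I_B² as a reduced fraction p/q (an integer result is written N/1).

l's match ⇒ only the (l;m) 3-j factors differ between A and B.
A: triangle coeff Δ(1,2,3) = 1/105; Σ_t [0,0]: t=0:+1/8 = 1/8; (3j)²=2/35 [(1 2 3; 1 0 -1)], sign=+1
B: triangle coeff Δ(1,2,3) = 1/105; Σ_t [0,0]: t=0:+1/4 = 1/4; (3j)²=3/35 [(1 2 3; 0 0 0)], sign=-1
I_A²/I_B² = (2/35)/(3/35) = 2/3

2/3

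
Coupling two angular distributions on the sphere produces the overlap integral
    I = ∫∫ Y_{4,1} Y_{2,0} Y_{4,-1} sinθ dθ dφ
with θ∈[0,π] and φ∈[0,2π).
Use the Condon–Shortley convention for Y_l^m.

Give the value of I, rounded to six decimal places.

-0.139264

Rules hold: Σm=0, L=10 even, 2≤4≤6.
N = 9·5·9 = 405
Δ = 2!·6!·2!/11! = 1/13860
Racah Σ t=0..2: t=0:+1/192 t=1:−1/36 t=2:+1/192 = -5/288
⇒ 3j(4 2 4; 0 0 0)² = 20/693, sgn -1
Racah Σ t=0..2: t=0:+1/144 t=1:−1/48 t=2:+1/480 = -17/1440
⇒ 3j(4 2 4; 1 0 -1)² = 289/13860, sgn +1
4πI² = N·(3j₀)²·(3jₘ)² = 1445/5929
I = -1·√(0.243717/4π) = -0.13926381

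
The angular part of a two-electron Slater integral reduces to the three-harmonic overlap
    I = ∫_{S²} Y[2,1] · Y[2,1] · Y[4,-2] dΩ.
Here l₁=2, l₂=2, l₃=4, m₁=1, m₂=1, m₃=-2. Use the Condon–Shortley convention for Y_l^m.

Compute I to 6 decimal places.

Rules hold: Σm=0, L=8 even, 0≤4≤4.
N = 5·5·9 = 225
Δ = 0!·4!·4!/9! = 1/630
Racah Σ t=0..0: t=0:+1/16 = 1/16
⇒ 3j(2 2 4; 0 0 0)² = 2/35, sgn +1
Racah Σ t=0..0: t=0:+1/36 = 1/36
⇒ 3j(2 2 4; 1 1 -2)² = 4/63, sgn +1
4πI² = N·(3j₀)²·(3jₘ)² = 40/49
I = +1·√(0.816327/4π) = 0.25487487

0.254875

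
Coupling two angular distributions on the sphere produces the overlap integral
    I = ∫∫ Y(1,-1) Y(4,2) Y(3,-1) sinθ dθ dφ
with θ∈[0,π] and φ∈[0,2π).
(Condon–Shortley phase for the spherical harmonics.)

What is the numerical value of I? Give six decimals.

0.238414

Checks pass: Σm=0; 8 even; l₃=3∈[3,5].
(2·1+1)(2·4+1)(2·3+1) = 189
Δ: 2! 0! 6! / 9! → 1/252
sum: t=1:−1/36 = -1/36
3j²(1 4 3; 0 0 0) = Δ·Π!·Σ² = 4/63  (sign +1)
sum: t=2:+1/96 = 1/96
3j²(1 4 3; -1 2 -1) = Δ·Π!·Σ² = 5/84  (sign +1)
combine: 4πI² = 189·4/63·5/84 = 5/7
take √, sign +1: I = 0.23841361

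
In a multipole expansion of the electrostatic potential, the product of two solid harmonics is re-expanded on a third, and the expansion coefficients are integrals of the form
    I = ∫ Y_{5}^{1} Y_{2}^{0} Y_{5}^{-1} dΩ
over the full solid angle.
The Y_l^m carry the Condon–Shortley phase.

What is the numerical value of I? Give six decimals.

Rules hold: Σm=0, L=12 even, 3≤5≤7.
N = 11·5·11 = 605
Δ = 2!·8!·2!/13! = 1/38610
Racah Σ t=0..2: t=0:+1/2880 t=1:−1/576 t=2:+1/2880 = -1/960
⇒ 3j(5 2 5; 0 0 0)² = 10/429, sgn +1
Racah Σ t=0..2: t=0:+1/2304 t=1:−1/720 t=2:+1/5760 = -1/1280
⇒ 3j(5 2 5; 1 0 -1)² = 27/1430, sgn -1
4πI² = N·(3j₀)²·(3jₘ)² = 45/169
I = -1·√(0.266272/4π) = -0.14556534

-0.145565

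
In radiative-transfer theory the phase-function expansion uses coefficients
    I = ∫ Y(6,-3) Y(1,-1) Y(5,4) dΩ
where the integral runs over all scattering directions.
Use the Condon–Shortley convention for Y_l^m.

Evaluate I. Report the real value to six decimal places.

-0.070770

Rules hold: Σm=0, L=12 even, 5≤5≤7.
N = 13·3·11 = 429
Δ = 2!·10!·0!/13! = 1/858
Racah Σ t=1..1: t=1:−1/14400 = -1/14400
⇒ 3j(6 1 5; 0 0 0)² = 6/143, sgn +1
Racah Σ t=0..0: t=0:+1/725760 = 1/725760
⇒ 3j(6 1 5; -3 -1 4)² = 1/286, sgn -1
4πI² = N·(3j₀)²·(3jₘ)² = 9/143
I = -1·√(0.0629371/4π) = -0.07076985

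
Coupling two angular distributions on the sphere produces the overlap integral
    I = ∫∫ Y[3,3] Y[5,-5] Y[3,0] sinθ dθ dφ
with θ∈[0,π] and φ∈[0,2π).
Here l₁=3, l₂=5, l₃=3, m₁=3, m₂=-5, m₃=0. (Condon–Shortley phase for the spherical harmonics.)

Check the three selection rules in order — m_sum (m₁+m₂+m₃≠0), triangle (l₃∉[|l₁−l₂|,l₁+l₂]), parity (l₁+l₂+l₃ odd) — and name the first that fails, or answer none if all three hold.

Σmᵢ = -2  ✗
l₃∈[|l₁−l₂|,l₁+l₂]=[2,8], have l₃=3
Σlᵢ = 11 ⇒ odd

m_sum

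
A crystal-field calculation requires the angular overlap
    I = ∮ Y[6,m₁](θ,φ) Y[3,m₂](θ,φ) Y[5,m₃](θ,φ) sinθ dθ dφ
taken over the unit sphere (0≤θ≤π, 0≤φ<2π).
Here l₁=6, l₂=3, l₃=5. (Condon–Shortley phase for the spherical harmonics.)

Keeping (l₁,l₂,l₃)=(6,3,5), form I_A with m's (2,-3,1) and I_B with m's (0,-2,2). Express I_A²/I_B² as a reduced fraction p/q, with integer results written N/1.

Same 6,3,5: normalisation and zero-m 3j drop out of the ratio.
A: Δ: 4! 8! 2! / 15! → 1/675675; sum: t=0:+1/27648 = 1/27648; 3j²(6 3 5; 2 -3 1) = Δ·Π!·Σ² = 10/429  (sign +1)
B: Δ: 4! 8! 2! / 15! → 1/675675; sum: t=0:+1/34560 t=1:−1/8640 = -1/11520; 3j²(6 3 5; 0 -2 2) = Δ·Π!·Σ² = 3/143  (sign +1)
I_A²/I_B² = (10/429)/(3/143) = 10/9

10/9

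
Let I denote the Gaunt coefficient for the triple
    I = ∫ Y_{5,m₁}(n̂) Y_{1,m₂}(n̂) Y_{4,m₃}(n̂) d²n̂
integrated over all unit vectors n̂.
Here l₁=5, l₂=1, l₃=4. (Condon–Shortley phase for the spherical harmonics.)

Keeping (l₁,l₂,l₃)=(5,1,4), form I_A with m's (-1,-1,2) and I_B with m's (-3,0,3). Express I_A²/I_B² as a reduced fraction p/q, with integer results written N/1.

Shared (l₁,l₂,l₃)=(5,1,4): N and (l;000)² cancel in I_A²/I_B².
A: Δ = 2!·8!·0!/11! = 1/495; Racah Σ t=0..0: t=0:+1/2880 = 1/2880; ⇒ 3j(5 1 4; -1 -1 2)² = 2/165, sgn +1
B: Δ = 2!·8!·0!/11! = 1/495; Racah Σ t=1..1: t=1:−1/5040 = -1/5040; ⇒ 3j(5 1 4; -3 0 3)² = 16/495, sgn +1
I_A²/I_B² = (2/165)/(16/495) = 3/8

3/8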